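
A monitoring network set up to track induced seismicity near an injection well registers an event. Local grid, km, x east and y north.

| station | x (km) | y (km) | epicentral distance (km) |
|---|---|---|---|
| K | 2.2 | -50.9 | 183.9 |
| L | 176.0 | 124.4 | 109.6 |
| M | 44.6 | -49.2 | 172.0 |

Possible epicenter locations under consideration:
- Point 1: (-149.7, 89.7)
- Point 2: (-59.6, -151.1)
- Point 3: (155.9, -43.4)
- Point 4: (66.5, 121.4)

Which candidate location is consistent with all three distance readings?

For each candidate, compare |candidate − station| to the reported distance:
Point 1: residuals K 23.1, L 217.9, M 66.8 → max 217.9 km
Point 2: residuals K 66.2, L 252.9, M 26.3 → max 252.9 km
Point 3: residuals K 30.0, L 59.4, M 60.5 → max 60.5 km
Point 4: residuals K 0.0, L 0.1, M 0.0 → max 0.1 km
Only Point 4 has all residuals ≈ 0.

Point 4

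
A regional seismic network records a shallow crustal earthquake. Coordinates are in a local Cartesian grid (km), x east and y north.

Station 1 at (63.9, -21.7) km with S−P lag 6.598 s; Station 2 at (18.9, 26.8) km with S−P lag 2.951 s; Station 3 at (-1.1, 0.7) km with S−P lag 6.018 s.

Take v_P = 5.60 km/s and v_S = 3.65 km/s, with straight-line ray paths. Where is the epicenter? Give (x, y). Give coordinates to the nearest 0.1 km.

Distance from S−P lag: d = Δt · v_P v_S / (v_P − v_S) = Δt · (5.60·3.65)/(5.60−3.65) ≈ 10.4821·Δt.
So d_Station 1 = 69.16, d_Station 2 = 30.93, d_Station 3 = 63.08 km.
Circle about each station: (x − 63.9)² + (y + 21.7)² = 69.16²; (x − 18.9)² + (y − 26.8)² = 30.93²; (x + 1.1)² + (y − 0.7)² = 63.08².
Subtracting the Station 1 equation from the Station 2 and Station 3 equations removes the quadratic terms:
-90.0 x + 97.0 y = 347.79
-130.0 x + 44.8 y = -3748.38
Solving the 2×2 system: x ≈ 44.2, y ≈ 44.6 km.

x ≈ 44.2 km, y ≈ 44.6 km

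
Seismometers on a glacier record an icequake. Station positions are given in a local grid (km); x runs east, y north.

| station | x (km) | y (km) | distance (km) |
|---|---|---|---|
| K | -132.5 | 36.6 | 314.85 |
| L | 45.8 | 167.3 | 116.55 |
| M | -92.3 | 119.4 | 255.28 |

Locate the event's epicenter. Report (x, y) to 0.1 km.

(161.1, 150.3)

Circle about each station: (x + 132.5)² + (y − 36.6)² = 314.85²; (x − 45.8)² + (y − 167.3)² = 116.55²; (x + 92.3)² + (y − 119.4)² = 255.28².
Subtracting the K equation from the L and M equations removes the quadratic terms:
356.6 x + 261.4 y = 96737.74
80.4 x + 165.6 y = 37842.48
Solving the 2×2 system: x ≈ 161.1, y ≈ 150.3 km.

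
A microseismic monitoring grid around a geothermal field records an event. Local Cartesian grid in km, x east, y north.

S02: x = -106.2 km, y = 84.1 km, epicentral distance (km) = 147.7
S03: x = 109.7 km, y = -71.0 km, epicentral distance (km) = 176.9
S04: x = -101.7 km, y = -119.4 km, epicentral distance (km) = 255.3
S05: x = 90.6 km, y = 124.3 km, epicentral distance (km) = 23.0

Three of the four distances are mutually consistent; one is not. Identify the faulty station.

S05

Solve using three stations at a time. Using S02, S03, S04 (subtract circle equations pairwise → linear system) gives (x, y) ≈ (41.3, 92.1).
Distances from that point to each station vs reported:
  S02: calculated 147.7 vs reported 147.7 → residual 0.0 km
  S03: calculated 176.9 vs reported 176.9 → residual 0.0 km
  S04: calculated 255.3 vs reported 255.3 → residual 0.0 km
  S05: calculated 58.9 vs reported 23.0 → residual 35.9 km
S02, S03, S04 are mutually consistent (residuals ≈ 0); S05 is off by 35.9 km.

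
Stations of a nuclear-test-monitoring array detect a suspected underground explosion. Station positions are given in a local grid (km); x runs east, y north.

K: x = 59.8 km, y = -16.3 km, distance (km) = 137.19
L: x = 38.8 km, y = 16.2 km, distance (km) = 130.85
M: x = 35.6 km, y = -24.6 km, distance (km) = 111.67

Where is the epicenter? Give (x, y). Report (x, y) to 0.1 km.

(-72.5, -52.6)

Circle about each station: (x − 59.8)² + (y + 16.3)² = 137.19²; (x − 38.8)² + (y − 16.2)² = 130.85²; (x − 35.6)² + (y + 24.6)² = 111.67².
Subtracting the K equation from the L and M equations removes the quadratic terms:
-42.0 x + 65.0 y = -374.48
-48.4 x − 16.6 y = 4381.70
Solving the 2×2 system: x ≈ -72.5, y ≈ -52.6 km.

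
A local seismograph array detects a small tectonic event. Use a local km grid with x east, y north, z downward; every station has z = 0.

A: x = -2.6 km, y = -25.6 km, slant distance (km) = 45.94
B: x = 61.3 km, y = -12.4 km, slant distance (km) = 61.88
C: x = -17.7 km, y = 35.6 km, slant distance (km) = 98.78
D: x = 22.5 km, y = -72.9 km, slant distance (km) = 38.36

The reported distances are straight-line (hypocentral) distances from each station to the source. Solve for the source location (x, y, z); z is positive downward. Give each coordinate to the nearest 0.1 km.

(22.2, -49.5, 30.4)

Each station gives a sphere (x−x_i)² + (y−y_i)² + z² = d_i² (stations at z=0).
Subtracting the A sphere from B and C: z² cancels, leaving linear equations in x and y:
127.8 x + 26.4 y = 1530.68
-30.2 x + 122.4 y = -6728.47
Solving: x ≈ 22.201, y ≈ -49.493 km (keep extra digits for the depth step; rounded: 22.2, -49.5).
Then from the A sphere: z² = 45.94² − (x + 2.6)² − (y + 25.6)² with x = 22.201, y = -49.493, so z ≈ 30.406 ≈ 30.4 km.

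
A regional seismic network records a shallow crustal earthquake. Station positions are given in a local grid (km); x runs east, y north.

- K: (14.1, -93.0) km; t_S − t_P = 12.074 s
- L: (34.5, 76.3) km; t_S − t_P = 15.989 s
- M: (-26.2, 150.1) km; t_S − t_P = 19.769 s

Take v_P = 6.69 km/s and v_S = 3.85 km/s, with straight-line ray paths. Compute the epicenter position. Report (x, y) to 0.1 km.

(-70.6, -23.6)

Distance from S−P lag: d = Δt · v_P v_S / (v_P − v_S) = Δt · (6.69·3.85)/(6.69−3.85) ≈ 9.0692·Δt.
So d_K = 109.50, d_L = 145.01, d_M = 179.29 km.
Circle about each station: (x − 14.1)² + (y + 93.0)² = 109.50²; (x − 34.5)² + (y − 76.3)² = 145.01²; (x + 26.2)² + (y − 150.1)² = 179.29².
Subtracting the K equation from the L and M equations removes the quadratic terms:
40.8 x + 338.6 y = -10873.52
-80.6 x + 486.2 y = -5786.01
Solving the 2×2 system: x ≈ -70.6, y ≈ -23.6 km.
Check against K (with the unrounded x, y): √((x − 14.1)²+(y + 93.0)²) = 109.50 ≈ 109.50 km. ✓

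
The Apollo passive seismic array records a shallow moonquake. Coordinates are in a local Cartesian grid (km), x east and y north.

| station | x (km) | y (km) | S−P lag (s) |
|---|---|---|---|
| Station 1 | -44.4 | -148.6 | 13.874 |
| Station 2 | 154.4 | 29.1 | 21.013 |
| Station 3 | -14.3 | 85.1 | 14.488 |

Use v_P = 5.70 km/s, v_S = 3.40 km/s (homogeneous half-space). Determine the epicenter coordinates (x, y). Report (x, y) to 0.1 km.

Distance from S−P lag: d = Δt · v_P v_S / (v_P − v_S) = Δt · (5.70·3.40)/(5.70−3.40) ≈ 8.4261·Δt.
So d_Station 1 = 116.90, d_Station 2 = 177.06, d_Station 3 = 122.08 km.
Circle about each station: (x + 44.4)² + (y + 148.6)² = 116.90²; (x − 154.4)² + (y − 29.1)² = 177.06²; (x + 14.3)² + (y − 85.1)² = 122.08².
Subtracting the Station 1 equation from the Station 2 and Station 3 equations removes the quadratic terms:
397.6 x + 355.4 y = -17051.78
60.2 x + 467.4 y = -17844.74
Solving the 2×2 system: x ≈ -9.9, y ≈ -36.9 km.
Check against Station 1 (with the unrounded x, y): √((x + 44.4)²+(y + 148.6)²) = 116.90 ≈ 116.90 km. ✓

(-9.9, -36.9)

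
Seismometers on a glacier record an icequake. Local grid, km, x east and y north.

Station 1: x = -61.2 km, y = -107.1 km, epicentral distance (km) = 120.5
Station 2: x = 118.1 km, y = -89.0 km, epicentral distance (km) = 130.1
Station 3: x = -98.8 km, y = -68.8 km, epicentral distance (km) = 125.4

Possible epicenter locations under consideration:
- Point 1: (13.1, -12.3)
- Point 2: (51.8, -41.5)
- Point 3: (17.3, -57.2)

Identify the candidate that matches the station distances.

Point 1

For each candidate, compare |candidate − station| to the reported distance:
Point 1: residuals Station 1 0.1, Station 2 0.1, Station 3 0.0 → max 0.1 km
Point 2: residuals Station 1 10.2, Station 2 48.5, Station 3 27.7 → max 48.5 km
Point 3: residuals Station 1 27.5, Station 2 24.4, Station 3 8.7 → max 27.5 km
Only Point 1 has all residuals ≈ 0.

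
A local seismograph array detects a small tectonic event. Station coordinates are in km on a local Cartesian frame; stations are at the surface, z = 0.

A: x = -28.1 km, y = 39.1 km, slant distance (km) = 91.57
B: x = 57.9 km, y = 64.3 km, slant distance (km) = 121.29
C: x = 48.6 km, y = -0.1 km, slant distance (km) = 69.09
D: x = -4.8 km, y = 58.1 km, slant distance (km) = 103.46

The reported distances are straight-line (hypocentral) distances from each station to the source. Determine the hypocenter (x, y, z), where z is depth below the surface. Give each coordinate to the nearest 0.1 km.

x ≈ 4.4 km, y ≈ -38.0 km, depth ≈ 37.2 km

Each station gives a sphere (x−x_i)² + (y−y_i)² + z² = d_i² (stations at z=0).
Subtracting the A sphere from B and C: z² cancels, leaving linear equations in x and y:
172.0 x + 50.4 y = -1157.72
153.4 x − 78.4 y = 3655.19
Solving: x ≈ 4.405, y ≈ -38.003 km (keep extra digits for the depth step; rounded: 4.4, -38.0).
Then from the A sphere: z² = 91.57² − (x + 28.1)² − (y − 39.1)² with x = 4.405, y = -38.003, so z ≈ 37.197 ≈ 37.2 km.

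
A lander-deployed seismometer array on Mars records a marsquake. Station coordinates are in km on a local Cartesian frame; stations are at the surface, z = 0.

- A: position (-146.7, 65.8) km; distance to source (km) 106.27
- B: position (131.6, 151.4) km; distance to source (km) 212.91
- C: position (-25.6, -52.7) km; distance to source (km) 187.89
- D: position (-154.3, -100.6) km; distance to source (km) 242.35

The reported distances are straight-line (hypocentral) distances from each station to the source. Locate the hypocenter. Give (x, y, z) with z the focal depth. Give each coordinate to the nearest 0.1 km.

x ≈ -72.7 km, y ≈ 121.6 km, depth ≈ 52.0 km

Each station gives a sphere (x−x_i)² + (y−y_i)² + z² = d_i² (stations at z=0).
Subtracting the A sphere from B and C: z² cancels, leaving linear equations in x and y:
556.6 x + 171.2 y = -19647.37
242.2 x − 237.0 y = -46427.22
Solving: x ≈ -72.701, y ≈ 121.600 km (keep extra digits for the depth step; rounded: -72.7, 121.6).
Then from the A sphere: z² = 106.27² − (x + 146.7)² − (y − 65.8)² with x = -72.701, y = 121.600, so z ≈ 51.998 ≈ 52.0 km.
Check against D (with the unrounded solution): distance 242.35 ≈ 242.35 km. ✓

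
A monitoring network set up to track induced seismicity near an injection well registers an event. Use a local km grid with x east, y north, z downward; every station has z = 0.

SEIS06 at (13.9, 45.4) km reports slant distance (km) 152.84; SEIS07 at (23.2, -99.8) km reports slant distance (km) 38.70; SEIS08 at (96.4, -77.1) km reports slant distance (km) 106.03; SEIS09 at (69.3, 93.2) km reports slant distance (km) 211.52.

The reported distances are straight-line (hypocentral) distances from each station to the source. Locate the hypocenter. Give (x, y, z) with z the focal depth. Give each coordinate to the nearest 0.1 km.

x ≈ -2.0 km, y ≈ -103.8 km, depth ≈ 29.1 km

Each station gives a sphere (x−x_i)² + (y−y_i)² + z² = d_i² (stations at z=0).
Subtracting the SEIS06 sphere from SEIS07 and SEIS08: z² cancels, leaving linear equations in x and y:
18.6 x − 290.4 y = 30106.29
165.0 x − 245.0 y = 25100.70
Solving: x ≈ -2.002, y ≈ -103.800 km (keep extra digits for the depth step; rounded: -2.0, -103.8).
Then from the SEIS06 sphere: z² = 152.84² − (x − 13.9)² − (y − 45.4)² with x = -2.002, y = -103.800, so z ≈ 29.096 ≈ 29.1 km.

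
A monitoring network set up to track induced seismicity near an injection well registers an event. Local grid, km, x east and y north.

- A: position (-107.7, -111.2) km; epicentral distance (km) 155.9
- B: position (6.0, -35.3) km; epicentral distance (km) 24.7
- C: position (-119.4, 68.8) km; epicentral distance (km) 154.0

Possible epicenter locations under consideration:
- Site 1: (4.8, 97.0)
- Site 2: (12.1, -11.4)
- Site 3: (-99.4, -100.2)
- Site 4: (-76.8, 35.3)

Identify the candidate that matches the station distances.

For each candidate, compare |candidate − station| to the reported distance:
Site 1: residuals A 80.8, B 107.6, C 26.6 → max 107.6 km
Site 2: residuals A 0.0, B 0.0, C 0.0 → max 0.0 km
Site 3: residuals A 142.1, B 99.1, C 16.2 → max 142.1 km
Site 4: residuals A 6.2, B 84.1, C 99.8 → max 99.8 km
Only Site 2 has all residuals ≈ 0.

Site 2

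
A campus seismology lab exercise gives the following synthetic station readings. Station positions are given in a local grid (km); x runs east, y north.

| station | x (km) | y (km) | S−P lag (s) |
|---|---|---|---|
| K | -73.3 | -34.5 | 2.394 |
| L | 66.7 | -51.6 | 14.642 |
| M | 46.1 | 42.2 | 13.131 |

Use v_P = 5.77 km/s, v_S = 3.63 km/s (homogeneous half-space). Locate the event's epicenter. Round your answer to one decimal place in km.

Distance from S−P lag: d = Δt · v_P v_S / (v_P − v_S) = Δt · (5.77·3.63)/(5.77−3.63) ≈ 9.7874·Δt.
So d_K = 23.43, d_L = 143.31, d_M = 128.52 km.
Circle about each station: (x + 73.3)² + (y + 34.5)² = 23.43²; (x − 66.7)² + (y + 51.6)² = 143.31²; (x − 46.1)² + (y − 42.2)² = 128.52².
Subtracting the K equation from the L and M equations removes the quadratic terms:
280.0 x − 34.2 y = -19440.48
238.8 x + 153.4 y = -18625.52
Solving the 2×2 system: x ≈ -70.8, y ≈ -11.2 km.
Check against K (with the unrounded x, y): √((x + 73.3)²+(y + 34.5)²) = 23.43 ≈ 23.43 km. ✓

(-70.8, -11.2)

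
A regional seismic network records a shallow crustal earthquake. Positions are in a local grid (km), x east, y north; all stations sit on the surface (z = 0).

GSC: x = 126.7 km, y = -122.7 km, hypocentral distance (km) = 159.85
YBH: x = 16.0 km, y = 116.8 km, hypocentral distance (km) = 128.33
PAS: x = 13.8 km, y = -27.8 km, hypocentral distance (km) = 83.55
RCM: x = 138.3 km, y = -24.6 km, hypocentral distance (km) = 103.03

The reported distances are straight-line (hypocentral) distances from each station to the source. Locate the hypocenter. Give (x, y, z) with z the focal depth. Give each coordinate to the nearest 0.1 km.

Each station gives a sphere (x−x_i)² + (y−y_i)² + z² = d_i² (stations at z=0).
Subtracting the GSC sphere from YBH and PAS: z² cancels, leaving linear equations in x and y:
-221.4 x + 479.0 y = -8126.51
-225.8 x + 189.8 y = -11573.48
Solving: x ≈ 60.500, y ≈ 10.999 km (keep extra digits for the depth step; rounded: 60.5, 11.0).
Then from the GSC sphere: z² = 159.85² − (x − 126.7)² − (y + 122.7)² with x = 60.500, y = 10.999, so z ≈ 57.395 ≈ 57.4 km.

(60.5, 11.0, 57.4)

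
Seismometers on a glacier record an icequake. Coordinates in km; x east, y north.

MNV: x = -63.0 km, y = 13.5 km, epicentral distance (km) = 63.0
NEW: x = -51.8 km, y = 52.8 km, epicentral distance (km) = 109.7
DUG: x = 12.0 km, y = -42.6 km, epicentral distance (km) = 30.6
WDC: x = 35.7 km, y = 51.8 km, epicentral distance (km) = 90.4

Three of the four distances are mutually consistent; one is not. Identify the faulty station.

NEW

Solve using three stations at a time. Using MNV, DUG, WDC (subtract circle equations pairwise → linear system) gives (x, y) ≈ (-12.8, -24.5).
Distances from that point to each station vs reported:
  MNV: calculated 63.0 vs reported 63.0 → residual 0.0 km
  NEW: calculated 86.6 vs reported 109.7 → residual 23.1 km
  DUG: calculated 30.6 vs reported 30.6 → residual 0.0 km
  WDC: calculated 90.4 vs reported 90.4 → residual 0.0 km
MNV, DUG, WDC are mutually consistent (residuals ≈ 0); NEW is off by 23.1 km.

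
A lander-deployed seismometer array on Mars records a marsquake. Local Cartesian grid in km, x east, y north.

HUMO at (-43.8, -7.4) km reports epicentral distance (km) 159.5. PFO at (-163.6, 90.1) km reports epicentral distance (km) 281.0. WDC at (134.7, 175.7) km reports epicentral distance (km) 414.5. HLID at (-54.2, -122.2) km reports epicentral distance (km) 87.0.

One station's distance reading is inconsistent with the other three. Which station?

PFO

Solve using three stations at a time. Using HUMO, WDC, HLID (subtract circle equations pairwise → linear system) gives (x, y) ≈ (-140.4, -134.4).
Distances from that point to each station vs reported:
  HUMO: calculated 159.5 vs reported 159.5 → residual 0.0 km
  PFO: calculated 225.6 vs reported 281.0 → residual 55.4 km
  WDC: calculated 414.5 vs reported 414.5 → residual 0.0 km
  HLID: calculated 87.1 vs reported 87.0 → residual 0.1 km
HUMO, WDC, HLID are mutually consistent (residuals ≈ 0); PFO is off by 55.4 km.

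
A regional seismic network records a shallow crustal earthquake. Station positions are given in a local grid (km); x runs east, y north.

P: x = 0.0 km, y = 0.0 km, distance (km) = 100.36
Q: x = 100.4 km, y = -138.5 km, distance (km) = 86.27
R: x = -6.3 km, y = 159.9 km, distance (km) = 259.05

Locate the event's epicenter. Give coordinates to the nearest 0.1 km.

Circle about each station: x² + y² = 100.36²; (x − 100.4)² + (y + 138.5)² = 86.27²; (x + 6.3)² + (y − 159.9)² = 259.05².
Subtracting the P equation from the Q and R equations removes the quadratic terms:
200.8 x − 277.0 y = 31892.03
-12.6 x + 319.8 y = -31427.07
Solving the 2×2 system: x ≈ 24.6, y ≈ -97.3 km.
Check against P (with the unrounded x, y): √(x²+y²) = 100.36 ≈ 100.36 km. ✓

24.6 km east, -97.3 km north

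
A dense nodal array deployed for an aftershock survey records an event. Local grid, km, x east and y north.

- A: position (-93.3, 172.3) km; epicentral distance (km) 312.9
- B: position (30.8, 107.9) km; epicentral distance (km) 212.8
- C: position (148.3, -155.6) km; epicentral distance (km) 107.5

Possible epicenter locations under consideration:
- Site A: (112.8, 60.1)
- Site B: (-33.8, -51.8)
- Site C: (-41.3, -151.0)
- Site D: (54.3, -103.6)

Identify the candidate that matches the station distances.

For each candidate, compare |candidate − station| to the reported distance:
Site A: residuals A 78.2, B 117.9, C 111.1 → max 117.9 km
Site B: residuals A 81.0, B 40.5, C 102.1 → max 102.1 km
Site C: residuals A 14.6, B 56.0, C 82.2 → max 82.2 km
Site D: residuals A 0.0, B 0.0, C 0.1 → max 0.1 km
Only Site D has all residuals ≈ 0.

Site D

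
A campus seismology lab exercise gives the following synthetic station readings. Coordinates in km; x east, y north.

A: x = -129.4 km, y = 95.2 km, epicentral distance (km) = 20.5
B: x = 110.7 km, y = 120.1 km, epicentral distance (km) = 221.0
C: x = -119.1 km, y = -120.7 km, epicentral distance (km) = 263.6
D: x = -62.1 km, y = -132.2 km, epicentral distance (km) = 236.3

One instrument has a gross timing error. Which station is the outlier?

Solve using three stations at a time. Using A, B, D (subtract circle equations pairwise → linear system) gives (x, y) ≈ (-109.3, 99.3).
Distances from that point to each station vs reported:
  A: calculated 20.5 vs reported 20.5 → residual 0.0 km
  B: calculated 221.0 vs reported 221.0 → residual 0.0 km
  C: calculated 220.3 vs reported 263.6 → residual 43.3 km
  D: calculated 236.3 vs reported 236.3 → residual 0.0 km
A, B, D are mutually consistent (residuals ≈ 0); C is off by 43.3 km.

C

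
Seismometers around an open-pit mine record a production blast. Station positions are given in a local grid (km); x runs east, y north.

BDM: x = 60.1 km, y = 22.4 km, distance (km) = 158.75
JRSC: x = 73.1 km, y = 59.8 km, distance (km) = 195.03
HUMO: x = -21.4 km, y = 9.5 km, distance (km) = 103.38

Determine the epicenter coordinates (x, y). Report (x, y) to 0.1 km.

Circle about each station: (x − 60.1)² + (y − 22.4)² = 158.75²; (x − 73.1)² + (y − 59.8)² = 195.03²; (x + 21.4)² + (y − 9.5)² = 103.38².
Subtracting the BDM equation from the JRSC and HUMO equations removes the quadratic terms:
26.0 x + 74.8 y = -8029.26
-163.0 x − 25.8 y = 10948.58
Solving the 2×2 system: x ≈ -53.1, y ≈ -88.9 km.

x ≈ -53.1 km, y ≈ -88.9 km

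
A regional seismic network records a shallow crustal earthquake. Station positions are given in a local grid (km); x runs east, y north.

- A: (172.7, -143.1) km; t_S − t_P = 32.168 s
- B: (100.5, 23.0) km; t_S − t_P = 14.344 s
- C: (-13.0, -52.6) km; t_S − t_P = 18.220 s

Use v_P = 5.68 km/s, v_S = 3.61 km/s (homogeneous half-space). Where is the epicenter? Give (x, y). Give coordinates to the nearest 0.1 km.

3.8 km east, 127.1 km north

Distance from S−P lag: d = Δt · v_P v_S / (v_P − v_S) = Δt · (5.68·3.61)/(5.68−3.61) ≈ 9.9057·Δt.
So d_A = 318.65, d_B = 142.09, d_C = 180.48 km.
Circle about each station: (x − 172.7)² + (y + 143.1)² = 318.65²; (x − 100.5)² + (y − 23.0)² = 142.09²; (x + 13.0)² + (y + 52.6)² = 180.48².
Subtracting pairs of circle equations eliminates x²+y² and gives linear equations (the radical axes):
-144.4 x + 332.2 y = 41674.60
-371.4 x + 181.0 y = 21597.65
Solving the 2×2 system: x ≈ 3.8, y ≈ 127.1 km.
Check against A (with the unrounded x, y): √((x − 172.7)²+(y + 143.1)²) = 318.65 ≈ 318.65 km. ✓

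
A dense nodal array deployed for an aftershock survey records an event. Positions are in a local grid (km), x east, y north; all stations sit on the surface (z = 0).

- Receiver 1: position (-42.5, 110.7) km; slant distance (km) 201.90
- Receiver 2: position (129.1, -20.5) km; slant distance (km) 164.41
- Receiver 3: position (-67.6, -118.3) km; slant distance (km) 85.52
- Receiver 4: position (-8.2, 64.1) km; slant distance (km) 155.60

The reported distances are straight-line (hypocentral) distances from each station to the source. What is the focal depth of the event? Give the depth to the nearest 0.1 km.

Each station gives a sphere (x−x_i)² + (y−y_i)² + z² = d_i² (stations at z=0).
Subtracting the Receiver 1 sphere from Receiver 2 and Receiver 3: z² cancels, leaving linear equations in x and y:
343.2 x − 262.4 y = 16759.28
-50.2 x − 458.0 y = 37953.85
Solving: x ≈ -13.403, y ≈ -81.400 km (keep extra digits for the depth step; rounded: -13.4, -81.4).
Then from the Receiver 1 sphere: z² = 201.90² − (x + 42.5)² − (y − 110.7)² with x = -13.403, y = -81.400, so z ≈ 54.905 ≈ 54.9 km.

54.9 km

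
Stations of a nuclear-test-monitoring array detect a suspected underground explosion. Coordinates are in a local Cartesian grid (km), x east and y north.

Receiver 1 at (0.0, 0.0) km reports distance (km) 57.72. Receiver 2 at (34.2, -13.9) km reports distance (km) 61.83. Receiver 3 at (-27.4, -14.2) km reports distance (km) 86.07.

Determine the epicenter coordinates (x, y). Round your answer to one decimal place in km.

32.2 km east, 47.9 km north

Circle about each station: x² + y² = 57.72²; (x − 34.2)² + (y + 13.9)² = 61.83²; (x + 27.4)² + (y + 14.2)² = 86.07².
Subtracting the Receiver 1 equation from the Receiver 2 and Receiver 3 equations removes the quadratic terms:
68.4 x − 27.8 y = 871.50
-54.8 x − 28.4 y = -3124.05
Solving the 2×2 system: x ≈ 32.2, y ≈ 47.9 km.
Check against Receiver 1 (with the unrounded x, y): √(x²+y²) = 57.69 ≈ 57.72 km. ✓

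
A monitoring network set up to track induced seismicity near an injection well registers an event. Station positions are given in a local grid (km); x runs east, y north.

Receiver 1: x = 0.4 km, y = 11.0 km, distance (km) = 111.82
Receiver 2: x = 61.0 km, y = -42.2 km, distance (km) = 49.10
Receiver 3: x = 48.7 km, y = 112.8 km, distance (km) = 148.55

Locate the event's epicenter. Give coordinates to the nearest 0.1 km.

(106.6, -24.0)

Circle about each station: (x − 0.4)² + (y − 11.0)² = 111.82²; (x − 61.0)² + (y + 42.2)² = 49.10²; (x − 48.7)² + (y − 112.8)² = 148.55².
Subtracting the Receiver 1 equation from the Receiver 2 and Receiver 3 equations removes the quadratic terms:
121.2 x − 106.4 y = 15473.58
96.6 x + 203.6 y = 5410.98
Solving the 2×2 system: x ≈ 106.6, y ≈ -24.0 km.
Check against Receiver 1 (with the unrounded x, y): √((x − 0.4)²+(y − 11.0)²) = 111.82 ≈ 111.82 km. ✓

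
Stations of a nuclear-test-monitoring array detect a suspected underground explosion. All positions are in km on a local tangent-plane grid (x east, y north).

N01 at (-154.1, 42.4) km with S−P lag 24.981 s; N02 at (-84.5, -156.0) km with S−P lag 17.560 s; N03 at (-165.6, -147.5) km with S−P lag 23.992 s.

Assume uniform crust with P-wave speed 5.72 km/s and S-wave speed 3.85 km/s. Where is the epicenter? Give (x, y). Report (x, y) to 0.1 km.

Distance from S−P lag: d = Δt · v_P v_S / (v_P − v_S) = Δt · (5.72·3.85)/(5.72−3.85) ≈ 11.7765·Δt.
So d_N01 = 294.19, d_N02 = 206.79, d_N03 = 282.54 km.
Circle about each station: (x + 154.1)² + (y − 42.4)² = 294.19²; (x + 84.5)² + (y + 156.0)² = 206.79²; (x + 165.6)² + (y + 147.5)² = 282.54².
Subtracting the N01 equation from the N02 and N03 equations removes the quadratic terms:
139.2 x − 396.8 y = 49717.33
-23.0 x − 379.8 y = 30353.94
Solving the 2×2 system: x ≈ 110.3, y ≈ -86.6 km.

(110.3, -86.6)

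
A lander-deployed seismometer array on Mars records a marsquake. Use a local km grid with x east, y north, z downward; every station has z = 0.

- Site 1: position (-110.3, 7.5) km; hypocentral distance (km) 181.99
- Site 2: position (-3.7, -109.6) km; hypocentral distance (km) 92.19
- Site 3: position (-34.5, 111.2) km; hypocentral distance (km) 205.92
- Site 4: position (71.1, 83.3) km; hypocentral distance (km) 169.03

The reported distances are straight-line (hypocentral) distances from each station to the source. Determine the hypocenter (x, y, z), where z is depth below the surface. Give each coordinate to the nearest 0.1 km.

x ≈ 40.2 km, y ≈ -67.7 km, depth ≈ 69.4 km

Each station gives a sphere (x−x_i)² + (y−y_i)² + z² = d_i² (stations at z=0).
Subtracting the Site 1 sphere from Site 2 and Site 3: z² cancels, leaving linear equations in x and y:
213.2 x − 234.2 y = 24424.87
151.6 x + 207.4 y = -7949.34
Solving: x ≈ 40.189, y ≈ -67.705 km (keep extra digits for the depth step; rounded: 40.2, -67.7).
Then from the Site 1 sphere: z² = 181.99² − (x + 110.3)² − (y − 7.5)² with x = 40.189, y = -67.705, so z ≈ 69.409 ≈ 69.4 km.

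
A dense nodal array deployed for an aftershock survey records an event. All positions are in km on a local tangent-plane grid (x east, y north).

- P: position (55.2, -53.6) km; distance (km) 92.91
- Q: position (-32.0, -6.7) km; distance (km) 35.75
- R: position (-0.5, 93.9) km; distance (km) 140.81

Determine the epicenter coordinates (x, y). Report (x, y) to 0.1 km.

x ≈ -37.0 km, y ≈ -42.1 km

Circle about each station: (x − 55.2)² + (y + 53.6)² = 92.91²; (x + 32.0)² + (y + 6.7)² = 35.75²; (x + 0.5)² + (y − 93.9)² = 140.81².
Subtracting pairs of circle equations eliminates x²+y² and gives linear equations (the radical axes):
-174.4 x + 93.8 y = 2503.10
-111.4 x + 295.0 y = -8297.73
Solving the 2×2 system: x ≈ -37.0, y ≈ -42.1 km.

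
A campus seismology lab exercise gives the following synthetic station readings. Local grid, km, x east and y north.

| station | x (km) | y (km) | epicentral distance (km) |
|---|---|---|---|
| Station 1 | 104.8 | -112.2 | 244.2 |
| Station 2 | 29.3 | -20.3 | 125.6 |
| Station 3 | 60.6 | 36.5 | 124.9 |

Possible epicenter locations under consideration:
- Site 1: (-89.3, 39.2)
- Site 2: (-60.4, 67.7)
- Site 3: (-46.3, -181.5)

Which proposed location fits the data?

Site 2

For each candidate, compare |candidate − station| to the reported distance:
Site 1: residuals Station 1 2.0, Station 2 7.1, Station 3 25.0 → max 25.0 km
Site 2: residuals Station 1 0.0, Station 2 0.1, Station 3 0.1 → max 0.1 km
Site 3: residuals Station 1 78.0, Station 2 52.4, Station 3 117.9 → max 117.9 km
Only Site 2 has all residuals ≈ 0.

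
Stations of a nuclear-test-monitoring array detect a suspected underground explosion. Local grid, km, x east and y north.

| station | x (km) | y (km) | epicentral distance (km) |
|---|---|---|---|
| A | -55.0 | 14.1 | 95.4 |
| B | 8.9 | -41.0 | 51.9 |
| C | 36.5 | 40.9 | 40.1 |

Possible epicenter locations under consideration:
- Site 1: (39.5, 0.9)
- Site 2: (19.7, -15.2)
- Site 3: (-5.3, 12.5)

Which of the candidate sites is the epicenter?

For each candidate, compare |candidate − station| to the reported distance:
Site 1: residuals A 0.0, B 0.0, C 0.0 → max 0.0 km
Site 2: residuals A 15.2, B 23.9, C 18.5 → max 23.9 km
Site 3: residuals A 45.7, B 3.5, C 10.4 → max 45.7 km
Only Site 1 has all residuals ≈ 0.

Site 1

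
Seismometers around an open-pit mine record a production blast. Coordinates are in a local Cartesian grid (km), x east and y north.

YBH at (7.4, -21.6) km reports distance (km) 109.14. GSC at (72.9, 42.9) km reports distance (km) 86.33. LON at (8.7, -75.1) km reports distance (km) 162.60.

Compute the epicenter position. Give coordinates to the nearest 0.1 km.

-1.2 km east, 87.2 km north

Circle about each station: (x − 7.4)² + (y + 21.6)² = 109.14²; (x − 72.9)² + (y − 42.9)² = 86.33²; (x − 8.7)² + (y + 75.1)² = 162.60².
Subtracting the YBH equation from the GSC and LON equations removes the quadratic terms:
131.0 x + 129.0 y = 11092.17
2.6 x − 107.0 y = -9332.84
Solving the 2×2 system: x ≈ -1.2, y ≈ 87.2 km.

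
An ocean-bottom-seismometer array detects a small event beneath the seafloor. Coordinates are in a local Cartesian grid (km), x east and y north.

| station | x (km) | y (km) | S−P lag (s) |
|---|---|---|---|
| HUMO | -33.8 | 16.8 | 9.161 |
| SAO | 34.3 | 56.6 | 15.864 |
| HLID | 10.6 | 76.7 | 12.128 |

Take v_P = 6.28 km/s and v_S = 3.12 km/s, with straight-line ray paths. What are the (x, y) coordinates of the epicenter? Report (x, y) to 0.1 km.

-63.7 km east, 65.1 km north

Distance from S−P lag: d = Δt · v_P v_S / (v_P − v_S) = Δt · (6.28·3.12)/(6.28−3.12) ≈ 6.2005·Δt.
So d_HUMO = 56.80, d_SAO = 98.36, d_HLID = 75.20 km.
Circle about each station: (x + 33.8)² + (y − 16.8)² = 56.80²; (x − 34.3)² + (y − 56.6)² = 98.36²; (x − 10.6)² + (y − 76.7)² = 75.20².
Subtracting pairs of circle equations eliminates x²+y² and gives linear equations (the radical axes):
136.2 x + 79.6 y = -3493.08
88.8 x + 119.8 y = 2141.77
Solving the 2×2 system: x ≈ -63.7, y ≈ 65.1 km.
Check against HUMO (with the unrounded x, y): √((x + 33.8)²+(y − 16.8)²) = 56.78 ≈ 56.80 km. ✓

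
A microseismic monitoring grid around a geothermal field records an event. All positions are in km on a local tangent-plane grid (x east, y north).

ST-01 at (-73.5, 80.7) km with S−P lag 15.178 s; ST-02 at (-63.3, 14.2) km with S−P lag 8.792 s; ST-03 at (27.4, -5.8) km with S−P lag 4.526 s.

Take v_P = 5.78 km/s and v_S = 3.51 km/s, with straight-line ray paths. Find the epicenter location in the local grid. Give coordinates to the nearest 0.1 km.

Distance from S−P lag: d = Δt · v_P v_S / (v_P − v_S) = Δt · (5.78·3.51)/(5.78−3.51) ≈ 8.9374·Δt.
So d_ST-01 = 135.65, d_ST-02 = 78.58, d_ST-03 = 40.45 km.
Circle about each station: (x + 73.5)² + (y − 80.7)² = 135.65²; (x + 63.3)² + (y − 14.2)² = 78.58²; (x − 27.4)² + (y + 5.8)² = 40.45².
Subtracting the ST-01 equation from the ST-02 and ST-03 equations removes the quadratic terms:
20.4 x − 133.0 y = 4519.90
201.8 x − 173.0 y = 5634.38
Solving the 2×2 system: x ≈ -1.4, y ≈ -34.2 km.

(-1.4, -34.2)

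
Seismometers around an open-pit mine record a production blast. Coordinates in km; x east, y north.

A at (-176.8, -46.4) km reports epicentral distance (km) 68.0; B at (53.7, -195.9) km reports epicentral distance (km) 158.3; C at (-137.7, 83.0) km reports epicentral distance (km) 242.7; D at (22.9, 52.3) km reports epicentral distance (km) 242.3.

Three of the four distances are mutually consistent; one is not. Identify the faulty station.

Solve using three stations at a time. Using B, C, D (subtract circle equations pairwise → linear system) gives (x, y) ≈ (-99.7, -156.7).
Distances from that point to each station vs reported:
  A: calculated 134.6 vs reported 68.0 → residual 66.6 km
  B: calculated 158.3 vs reported 158.3 → residual 0.0 km
  C: calculated 242.7 vs reported 242.7 → residual 0.0 km
  D: calculated 242.3 vs reported 242.3 → residual 0.0 km
B, C, D are mutually consistent (residuals ≈ 0); A is off by 66.6 km.

A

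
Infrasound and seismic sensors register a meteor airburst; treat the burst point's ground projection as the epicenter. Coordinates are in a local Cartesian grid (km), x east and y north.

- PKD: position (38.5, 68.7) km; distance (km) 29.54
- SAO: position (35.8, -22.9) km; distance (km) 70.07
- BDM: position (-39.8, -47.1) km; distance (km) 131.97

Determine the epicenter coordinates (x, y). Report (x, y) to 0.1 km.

Circle about each station: (x − 38.5)² + (y − 68.7)² = 29.54²; (x − 35.8)² + (y + 22.9)² = 70.07²; (x + 39.8)² + (y + 47.1)² = 131.97².
Subtracting the PKD equation from the SAO and BDM equations removes the quadratic terms:
-5.4 x − 183.2 y = -8433.08
-156.6 x − 231.6 y = -18942.96
Solving the 2×2 system: x ≈ 55.3, y ≈ 44.4 km.

(55.3, 44.4)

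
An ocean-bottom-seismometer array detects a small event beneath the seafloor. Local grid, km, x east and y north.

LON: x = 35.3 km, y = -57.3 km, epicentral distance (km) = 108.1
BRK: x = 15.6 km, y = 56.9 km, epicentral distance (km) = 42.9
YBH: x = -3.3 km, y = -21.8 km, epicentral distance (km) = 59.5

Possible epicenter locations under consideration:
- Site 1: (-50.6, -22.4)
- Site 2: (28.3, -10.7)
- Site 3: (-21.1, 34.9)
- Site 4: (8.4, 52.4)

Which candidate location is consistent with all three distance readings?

Site 3

For each candidate, compare |candidate − station| to the reported distance:
Site 1: residuals LON 15.4, BRK 60.4, YBH 12.2 → max 60.4 km
Site 2: residuals LON 61.0, BRK 25.9, YBH 26.0 → max 61.0 km
Site 3: residuals LON 0.0, BRK 0.1, YBH 0.1 → max 0.1 km
Site 4: residuals LON 4.8, BRK 34.4, YBH 15.6 → max 34.4 km
Only Site 3 has all residuals ≈ 0.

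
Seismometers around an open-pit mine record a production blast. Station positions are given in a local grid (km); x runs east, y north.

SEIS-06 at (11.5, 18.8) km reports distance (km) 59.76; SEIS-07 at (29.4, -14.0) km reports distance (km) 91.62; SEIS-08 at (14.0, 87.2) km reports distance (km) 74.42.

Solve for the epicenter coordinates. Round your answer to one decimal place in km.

-44.1 km east, 40.7 km north

Circle about each station: (x − 11.5)² + (y − 18.8)² = 59.76²; (x − 29.4)² + (y + 14.0)² = 91.62²; (x − 14.0)² + (y − 87.2)² = 74.42².
Subtracting the SEIS-06 equation from the SEIS-07 and SEIS-08 equations removes the quadratic terms:
35.8 x − 65.6 y = -4248.30
5.0 x + 136.8 y = 5347.07
Solving the 2×2 system: x ≈ -44.1, y ≈ 40.7 km.
Check against SEIS-06 (with the unrounded x, y): √((x − 11.5)²+(y − 18.8)²) = 59.75 ≈ 59.76 km. ✓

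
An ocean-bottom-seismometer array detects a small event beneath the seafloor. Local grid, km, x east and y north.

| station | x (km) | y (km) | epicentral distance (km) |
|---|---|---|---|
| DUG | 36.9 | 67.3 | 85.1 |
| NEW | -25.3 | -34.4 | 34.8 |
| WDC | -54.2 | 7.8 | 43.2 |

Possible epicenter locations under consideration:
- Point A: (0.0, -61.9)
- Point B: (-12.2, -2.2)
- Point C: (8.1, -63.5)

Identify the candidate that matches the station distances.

For each candidate, compare |candidate − station| to the reported distance:
Point A: residuals DUG 49.3, NEW 2.6, WDC 45.1 → max 49.3 km
Point B: residuals DUG 0.0, NEW 0.0, WDC 0.0 → max 0.0 km
Point C: residuals DUG 48.8, NEW 9.5, WDC 51.5 → max 51.5 km
Only Point B has all residuals ≈ 0.

Point B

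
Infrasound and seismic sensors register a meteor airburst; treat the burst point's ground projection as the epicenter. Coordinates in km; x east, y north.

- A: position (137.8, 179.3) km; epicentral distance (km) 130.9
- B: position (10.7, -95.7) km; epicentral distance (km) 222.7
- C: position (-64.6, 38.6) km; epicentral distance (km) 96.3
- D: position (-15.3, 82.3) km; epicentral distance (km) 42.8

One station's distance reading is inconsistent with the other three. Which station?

Solve using three stations at a time. Using B, C, D (subtract circle equations pairwise → linear system) gives (x, y) ≈ (-21.4, 124.7).
Distances from that point to each station vs reported:
  A: calculated 168.3 vs reported 130.9 → residual 37.4 km
  B: calculated 222.7 vs reported 222.7 → residual 0.0 km
  C: calculated 96.3 vs reported 96.3 → residual 0.0 km
  D: calculated 42.8 vs reported 42.8 → residual 0.0 km
B, C, D are mutually consistent (residuals ≈ 0); A is off by 37.4 km.

A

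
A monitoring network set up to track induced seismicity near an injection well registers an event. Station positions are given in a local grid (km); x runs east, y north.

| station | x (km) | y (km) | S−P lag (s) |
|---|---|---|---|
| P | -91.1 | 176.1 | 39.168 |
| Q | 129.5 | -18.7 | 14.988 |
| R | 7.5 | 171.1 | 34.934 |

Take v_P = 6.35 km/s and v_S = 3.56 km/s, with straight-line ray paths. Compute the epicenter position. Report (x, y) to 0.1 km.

(48.3, -109.0)

Distance from S−P lag: d = Δt · v_P v_S / (v_P − v_S) = Δt · (6.35·3.56)/(6.35−3.56) ≈ 8.1025·Δt.
So d_P = 317.36, d_Q = 121.44, d_R = 283.05 km.
Circle about each station: (x + 91.1)² + (y − 176.1)² = 317.36²; (x − 129.5)² + (y + 18.7)² = 121.44²; (x − 7.5)² + (y − 171.1)² = 283.05².
Subtracting pairs of circle equations eliminates x²+y² and gives linear equations (the radical axes):
441.2 x − 389.6 y = 63779.22
197.2 x − 10.0 y = 10621.11
Solving the 2×2 system: x ≈ 48.3, y ≈ -109.0 km.
Check against P (with the unrounded x, y): √((x + 91.1)²+(y − 176.1)²) = 317.34 ≈ 317.36 km. ✓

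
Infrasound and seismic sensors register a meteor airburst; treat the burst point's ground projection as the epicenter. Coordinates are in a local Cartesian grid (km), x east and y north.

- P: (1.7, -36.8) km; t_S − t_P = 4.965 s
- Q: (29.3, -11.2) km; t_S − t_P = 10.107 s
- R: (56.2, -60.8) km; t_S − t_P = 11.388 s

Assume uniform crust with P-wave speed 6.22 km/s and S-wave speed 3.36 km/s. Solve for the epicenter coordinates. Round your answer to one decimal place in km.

-27.0 km east, -59.0 km north

Distance from S−P lag: d = Δt · v_P v_S / (v_P − v_S) = Δt · (6.22·3.36)/(6.22−3.36) ≈ 7.3074·Δt.
So d_P = 36.28, d_Q = 73.86, d_R = 83.22 km.
Circle about each station: (x − 1.7)² + (y + 36.8)² = 36.28²; (x − 29.3)² + (y + 11.2)² = 73.86²; (x − 56.2)² + (y + 60.8)² = 83.22².
Subtracting pairs of circle equations eliminates x²+y² and gives linear equations (the radical axes):
55.2 x + 51.2 y = -4512.26
109.0 x − 48.0 y = -111.38
Solving the 2×2 system: x ≈ -27.0, y ≈ -59.0 km.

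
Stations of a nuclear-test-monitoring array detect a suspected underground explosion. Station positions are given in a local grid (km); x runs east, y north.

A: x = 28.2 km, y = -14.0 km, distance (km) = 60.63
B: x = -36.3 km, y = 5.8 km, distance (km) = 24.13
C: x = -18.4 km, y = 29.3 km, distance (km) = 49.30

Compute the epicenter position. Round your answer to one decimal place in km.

(-32.3, -18.0)

Circle about each station: (x − 28.2)² + (y + 14.0)² = 60.63²; (x + 36.3)² + (y − 5.8)² = 24.13²; (x + 18.4)² + (y − 29.3)² = 49.30².
Subtracting the A equation from the B and C equations removes the quadratic terms:
-129.0 x + 39.6 y = 3453.83
-93.2 x + 86.6 y = 1451.32
Solving the 2×2 system: x ≈ -32.3, y ≈ -18.0 km.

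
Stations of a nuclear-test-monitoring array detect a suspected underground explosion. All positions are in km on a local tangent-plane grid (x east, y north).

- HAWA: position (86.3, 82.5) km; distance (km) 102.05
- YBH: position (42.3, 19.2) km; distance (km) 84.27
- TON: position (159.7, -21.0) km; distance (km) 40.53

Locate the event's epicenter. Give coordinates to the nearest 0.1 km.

(119.8, -13.9)

Circle about each station: (x − 86.3)² + (y − 82.5)² = 102.05²; (x − 42.3)² + (y − 19.2)² = 84.27²; (x − 159.7)² + (y + 21.0)² = 40.53².
Subtracting the HAWA equation from the YBH and TON equations removes the quadratic terms:
-88.0 x − 126.6 y = -8783.24
146.8 x − 207.0 y = 20462.67
Solving the 2×2 system: x ≈ 119.8, y ≈ -13.9 km.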